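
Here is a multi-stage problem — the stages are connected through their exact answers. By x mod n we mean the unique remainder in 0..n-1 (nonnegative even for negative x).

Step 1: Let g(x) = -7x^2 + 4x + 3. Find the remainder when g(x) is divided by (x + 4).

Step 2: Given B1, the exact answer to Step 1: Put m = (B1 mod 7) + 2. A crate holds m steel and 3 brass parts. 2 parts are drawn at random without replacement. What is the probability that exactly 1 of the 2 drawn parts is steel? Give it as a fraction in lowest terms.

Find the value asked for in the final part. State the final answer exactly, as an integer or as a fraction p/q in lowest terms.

3/5

Step 1: remainder = value at the root: -7*(-4)^2 + 4*(-4)^1 + 3 = (-112) + (-16) + (3) = -125; answer -125
Step 2: B1 = -125; m = 3; total draws C(6,2) = 15; favorable C(3,1)*C(3,1) = 9; P = 3/5; answer 3/5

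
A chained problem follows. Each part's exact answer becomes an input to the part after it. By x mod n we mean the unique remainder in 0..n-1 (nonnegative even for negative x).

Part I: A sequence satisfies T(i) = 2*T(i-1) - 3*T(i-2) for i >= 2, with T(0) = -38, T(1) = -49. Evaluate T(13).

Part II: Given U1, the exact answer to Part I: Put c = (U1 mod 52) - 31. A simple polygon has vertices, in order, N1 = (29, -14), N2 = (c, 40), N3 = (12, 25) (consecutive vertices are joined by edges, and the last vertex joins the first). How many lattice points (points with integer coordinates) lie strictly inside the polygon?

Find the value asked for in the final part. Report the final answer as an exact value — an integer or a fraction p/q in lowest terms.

279

Part I: T(2) = 2*(-49) - 3*(-38) = 16; iterating: T(2)=16, T(3)=179, T(4)=310, T(5)=83, T(6)=-764, T(7)=-1777, T(8)=-1262, T(9)=2807, T(10)=9400, T(11)=10379, T(12)=-7442, T(13)=-46021; answer -46021
Part II: U1 = -46021; c = 20; cross terms: (29*40 - 20*-14)=1440, (20*25 - 12*40)=20, (12*-14 - 29*25)=-893; twice the area = |567| = 567; area = 567/2; boundary points = 9 + 1 + 1 = 11; strictly interior points = area - boundary/2 + 1 = 279; answer 279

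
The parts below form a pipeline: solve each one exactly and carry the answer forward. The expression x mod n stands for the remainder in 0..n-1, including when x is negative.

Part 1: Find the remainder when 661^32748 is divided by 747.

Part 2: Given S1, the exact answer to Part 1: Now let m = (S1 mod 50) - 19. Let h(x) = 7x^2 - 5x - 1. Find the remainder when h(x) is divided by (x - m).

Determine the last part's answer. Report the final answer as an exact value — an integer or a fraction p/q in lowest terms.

611

Part 1: squarings mod 747: 661^1=661, 661^2=673, 661^4=247, 661^8=502, 661^16=265, 661^32=7, 661^64=49, 661^128=160, 661^256=202, 661^512=466, 661^1024=526, 661^2048=286, 661^4096=373, 661^8192=187, 661^16384=607; 661^32748 = 661^4 * 661^8 * 661^32 * 661^64 * 661^128 * 661^256 * 661^512 * 661^1024 * 661^2048 * 661^4096 * 661^8192 * 661^16384 = 10 (mod 747); answer 10
Part 2: S1 = 10; m = -9; remainder = value at the root: 7*(-9)^2 - 5*(-9)^1 - 1 = (567) + (45) + (-1) = 611; answer 611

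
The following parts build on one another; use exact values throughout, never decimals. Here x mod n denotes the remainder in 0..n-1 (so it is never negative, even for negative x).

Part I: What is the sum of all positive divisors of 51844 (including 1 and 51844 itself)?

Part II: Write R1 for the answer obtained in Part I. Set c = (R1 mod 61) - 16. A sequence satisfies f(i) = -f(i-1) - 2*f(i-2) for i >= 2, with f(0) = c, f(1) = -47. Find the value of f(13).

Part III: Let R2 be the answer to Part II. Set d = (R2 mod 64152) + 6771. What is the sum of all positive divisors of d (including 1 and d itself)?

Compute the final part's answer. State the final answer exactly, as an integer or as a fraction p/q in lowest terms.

Part I: 51844 = 2^2 * 13 * 997; sigma = (1 + 2 + 4) * (1 + 13) * (1 + 997) = 7 * 14 * 998 = 97804; answer 97804
Part II: R1 = 97804; c = 5; f(2) = -1*(-47) - 2*(5) = 37; iterating: f(2)=37, f(3)=57, f(4)=-131, f(5)=17, f(6)=245, f(7)=-279, f(8)=-211, f(9)=769, f(10)=-347, f(11)=-1191, f(12)=1885, f(13)=497; answer 497
Part III: R2 = 497; d = 7268; 7268 = 2^2 * 23 * 79; sigma = (1 + 2 + 4) * (1 + 23) * (1 + 79) = 7 * 24 * 80 = 13440; answer 13440

13440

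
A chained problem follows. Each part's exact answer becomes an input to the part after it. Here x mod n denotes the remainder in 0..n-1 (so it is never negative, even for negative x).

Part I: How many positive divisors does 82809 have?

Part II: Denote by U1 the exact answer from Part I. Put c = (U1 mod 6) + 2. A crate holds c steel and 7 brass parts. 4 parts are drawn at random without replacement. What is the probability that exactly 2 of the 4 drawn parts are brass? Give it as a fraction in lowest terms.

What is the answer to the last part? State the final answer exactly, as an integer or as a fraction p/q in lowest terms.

Part I: 82809 = 3^3 * 3067; number of divisors = (3+1) * (1+1) = 8; answer 8
Part II: U1 = 8; c = 4; total draws C(11,4) = 330; favorable C(7,2)*C(4,2) = 126; P = 21/55; answer 21/55

21/55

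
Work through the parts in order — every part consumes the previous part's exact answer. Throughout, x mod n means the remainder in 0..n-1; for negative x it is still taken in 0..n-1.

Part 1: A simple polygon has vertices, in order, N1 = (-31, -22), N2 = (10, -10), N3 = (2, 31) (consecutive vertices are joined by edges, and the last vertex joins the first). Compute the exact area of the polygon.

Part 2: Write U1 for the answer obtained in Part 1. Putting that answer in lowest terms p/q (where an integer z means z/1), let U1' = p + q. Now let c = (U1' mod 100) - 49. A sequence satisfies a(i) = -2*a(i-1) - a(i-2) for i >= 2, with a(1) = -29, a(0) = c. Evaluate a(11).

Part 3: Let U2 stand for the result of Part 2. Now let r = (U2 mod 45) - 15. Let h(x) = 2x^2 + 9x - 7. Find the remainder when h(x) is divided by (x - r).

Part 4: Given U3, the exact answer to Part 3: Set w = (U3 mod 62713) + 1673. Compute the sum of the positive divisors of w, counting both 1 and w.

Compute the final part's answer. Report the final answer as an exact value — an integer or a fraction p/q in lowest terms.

Part 1: cross terms: (-31*-10 - 10*-22)=530, (10*31 - 2*-10)=330, (2*-22 - -31*31)=917; twice the area = |1777| = 1777; area = 1777/2; answer 1777/2
Part 2: U1 = 1777/2; threaded value p + q = 1779; c = 30; a(2) = -2*(-29) - 1*(30) = 28; iterating: a(2)=28, a(3)=-27, a(4)=26, a(5)=-25, a(6)=24, a(7)=-23, a(8)=22, a(9)=-21, a(10)=20, a(11)=-19; answer -19
Part 3: U2 = -19; r = 11; remainder = value at the root: 2*(11)^2 + 9*(11)^1 - 7 = (242) + (99) + (-7) = 334; answer 334
Part 4: U3 = 334; w = 2007; 2007 = 3^2 * 223; sigma = (1 + 3 + 9) * (1 + 223) = 13 * 224 = 2912; answer 2912

2912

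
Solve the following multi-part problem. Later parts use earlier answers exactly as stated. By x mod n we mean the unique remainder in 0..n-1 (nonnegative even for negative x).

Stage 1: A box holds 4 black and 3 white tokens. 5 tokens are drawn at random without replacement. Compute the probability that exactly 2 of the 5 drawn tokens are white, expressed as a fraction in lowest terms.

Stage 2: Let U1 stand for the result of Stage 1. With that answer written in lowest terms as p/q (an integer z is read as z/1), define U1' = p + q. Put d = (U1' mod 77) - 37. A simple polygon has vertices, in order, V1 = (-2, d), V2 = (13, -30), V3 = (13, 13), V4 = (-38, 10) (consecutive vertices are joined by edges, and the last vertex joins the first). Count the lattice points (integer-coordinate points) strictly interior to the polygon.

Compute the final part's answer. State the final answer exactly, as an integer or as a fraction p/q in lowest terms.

Stage 1: total draws C(7,5) = 21; favorable C(3,2)*C(4,3) = 12; P = 4/7; answer 4/7
Stage 2: U1 = 4/7; threaded value p + q = 11; d = -26; cross terms: (-2*-30 - 13*-26)=398, (13*13 - 13*-30)=559, (13*10 - -38*13)=624, (-38*-26 - -2*10)=1008; twice the area = |2589| = 2589; area = 2589/2; boundary points = 1 + 43 + 3 + 36 = 83; strictly interior points = area - boundary/2 + 1 = 1254; answer 1254

1254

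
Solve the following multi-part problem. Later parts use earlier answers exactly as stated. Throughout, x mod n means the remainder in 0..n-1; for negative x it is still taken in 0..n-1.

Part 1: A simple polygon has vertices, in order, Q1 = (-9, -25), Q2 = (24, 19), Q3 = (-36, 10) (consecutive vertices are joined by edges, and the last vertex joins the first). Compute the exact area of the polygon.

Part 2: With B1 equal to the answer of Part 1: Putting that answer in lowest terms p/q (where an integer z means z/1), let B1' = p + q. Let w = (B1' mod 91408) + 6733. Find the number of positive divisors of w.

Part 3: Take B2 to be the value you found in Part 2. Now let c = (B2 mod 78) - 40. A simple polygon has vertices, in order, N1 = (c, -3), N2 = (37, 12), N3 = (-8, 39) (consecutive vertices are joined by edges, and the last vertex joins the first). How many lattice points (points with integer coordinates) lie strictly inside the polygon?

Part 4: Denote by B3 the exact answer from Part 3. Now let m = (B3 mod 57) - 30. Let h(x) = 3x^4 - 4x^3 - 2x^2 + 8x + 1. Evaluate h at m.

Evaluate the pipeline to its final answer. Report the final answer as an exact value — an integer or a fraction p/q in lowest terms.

Part 1: cross terms: (-9*19 - 24*-25)=429, (24*10 - -36*19)=924, (-36*-25 - -9*10)=990; twice the area = |2343| = 2343; area = 2343/2; answer 2343/2
Part 2: B1 = 2343/2; threaded value p + q = 2345; w = 9078; 9078 = 2 * 3 * 17 * 89; number of divisors = (1+1) * (1+1) * (1+1) * (1+1) = 16; answer 16
Part 3: B2 = 16; c = -24; cross terms: (-24*12 - 37*-3)=-177, (37*39 - -8*12)=1539, (-8*-3 - -24*39)=960; twice the area = |2322| = 2322; area = 1161; boundary points = 1 + 9 + 2 = 12; strictly interior points = area - boundary/2 + 1 = 1156; answer 1156
Part 4: B3 = 1156; m = -14; 3*(-14)^4 - 4*(-14)^3 - 2*(-14)^2 + 8*(-14)^1 + 1 = (115248) + (10976) + (-392) + (-112) + (1) = 125721; answer 125721

125721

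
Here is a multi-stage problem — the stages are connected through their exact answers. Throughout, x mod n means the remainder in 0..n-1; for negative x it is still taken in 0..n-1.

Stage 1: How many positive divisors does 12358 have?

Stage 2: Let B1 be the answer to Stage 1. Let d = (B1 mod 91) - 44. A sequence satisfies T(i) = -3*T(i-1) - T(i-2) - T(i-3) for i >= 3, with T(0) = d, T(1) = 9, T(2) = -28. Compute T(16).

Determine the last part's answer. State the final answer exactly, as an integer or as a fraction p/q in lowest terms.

-63008172

Stage 1: 12358 = 2 * 37 * 167; number of divisors = (1+1) * (1+1) * (1+1) = 8; answer 8
Stage 2: B1 = 8; d = -36; T(3) = -3*(-28) - 1*(9) - 1*(-36) = 111; iterating: T(3)=111, T(4)=-314, T(5)=859, T(6)=-2374, T(7)=6577, T(8)=-18216, T(9)=50445, T(10)=-139696, T(11)=386859, T(12)=-1071326, T(13)=2966815, T(14)=-8215978, T(15)=22752445, T(16)=-63008172; answer -63008172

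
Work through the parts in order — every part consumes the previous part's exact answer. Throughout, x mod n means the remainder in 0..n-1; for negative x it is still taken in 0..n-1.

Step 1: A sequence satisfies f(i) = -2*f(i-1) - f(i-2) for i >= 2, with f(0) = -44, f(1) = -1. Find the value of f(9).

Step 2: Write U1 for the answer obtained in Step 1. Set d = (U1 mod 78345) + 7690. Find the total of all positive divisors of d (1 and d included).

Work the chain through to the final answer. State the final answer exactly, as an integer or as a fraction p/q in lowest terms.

Step 1: f(2) = -2*(-1) - 1*(-44) = 46; iterating: f(2)=46, f(3)=-91, f(4)=136, f(5)=-181, f(6)=226, f(7)=-271, f(8)=316, f(9)=-361; answer -361
Step 2: U1 = -361; d = 85674; 85674 = 2 * 3 * 109 * 131; sigma = (1 + 2) * (1 + 3) * (1 + 109) * (1 + 131) = 3 * 4 * 110 * 132 = 174240; answer 174240

174240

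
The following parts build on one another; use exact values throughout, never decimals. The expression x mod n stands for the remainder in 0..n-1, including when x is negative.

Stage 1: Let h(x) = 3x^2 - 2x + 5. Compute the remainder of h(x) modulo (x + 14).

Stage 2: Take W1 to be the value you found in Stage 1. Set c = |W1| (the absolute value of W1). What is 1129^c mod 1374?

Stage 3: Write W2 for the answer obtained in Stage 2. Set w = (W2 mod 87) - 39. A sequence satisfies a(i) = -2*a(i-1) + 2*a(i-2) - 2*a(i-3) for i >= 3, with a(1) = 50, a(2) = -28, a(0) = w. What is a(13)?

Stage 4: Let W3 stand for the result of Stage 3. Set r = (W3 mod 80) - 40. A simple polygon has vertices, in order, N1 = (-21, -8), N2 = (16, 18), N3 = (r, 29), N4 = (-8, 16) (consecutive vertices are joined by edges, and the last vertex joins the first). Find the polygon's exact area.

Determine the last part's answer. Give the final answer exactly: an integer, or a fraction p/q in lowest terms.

399

Stage 1: remainder = value at the root: 3*(-14)^2 - 2*(-14)^1 + 5 = (588) + (28) + (5) = 621; answer 621
Stage 2: W1 = 621; c = 621; squarings mod 1374: 1129^1=1129, 1129^2=943, 1129^4=271, 1129^8=619, 1129^16=1189, 1129^32=1249, 1129^64=511, 1129^128=61, 1129^256=973, 1129^512=43; 1129^621 = 1129^1 * 1129^4 * 1129^8 * 1129^32 * 1129^64 * 1129^512 = 583 (mod 1374); answer 583
Stage 3: W2 = 583; w = 22; a(3) = -2*(-28) + 2*(50) - 2*(22) = 112; iterating: a(3)=112, a(4)=-380, a(5)=1040, a(6)=-3064, a(7)=8968, a(8)=-26144, a(9)=76352, a(10)=-222928, a(11)=650848, a(12)=-1900256, a(13)=5548064; answer 5548064
Stage 4: W3 = 5548064; r = 24; cross terms: (-21*18 - 16*-8)=-250, (16*29 - 24*18)=32, (24*16 - -8*29)=616, (-8*-8 - -21*16)=400; twice the area = |798| = 798; area = 399; answer 399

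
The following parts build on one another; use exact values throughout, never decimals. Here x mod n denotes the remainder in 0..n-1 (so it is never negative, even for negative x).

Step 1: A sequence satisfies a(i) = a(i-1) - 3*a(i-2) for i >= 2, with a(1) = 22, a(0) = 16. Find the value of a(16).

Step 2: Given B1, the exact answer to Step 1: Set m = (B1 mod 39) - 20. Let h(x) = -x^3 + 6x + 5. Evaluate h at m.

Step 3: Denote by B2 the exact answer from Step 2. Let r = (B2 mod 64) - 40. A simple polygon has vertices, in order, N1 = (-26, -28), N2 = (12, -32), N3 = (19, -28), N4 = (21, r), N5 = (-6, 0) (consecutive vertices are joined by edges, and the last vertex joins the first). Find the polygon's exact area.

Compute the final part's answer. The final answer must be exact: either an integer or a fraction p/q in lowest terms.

Step 1: a(2) = 1*(22) - 3*(16) = -26; iterating: a(2)=-26, a(3)=-92, a(4)=-14, a(5)=262, a(6)=304, a(7)=-482, a(8)=-1394, a(9)=52, a(10)=4234, a(11)=4078, a(12)=-8624, a(13)=-20858, a(14)=5014, a(15)=67588, a(16)=52546; answer 52546
Step 2: B1 = 52546; m = -7; -1*(-7)^3 + 6*(-7)^1 + 5 = (343) + (-42) + (5) = 306; answer 306
Step 3: B2 = 306; r = 10; cross terms: (-26*-32 - 12*-28)=1168, (12*-28 - 19*-32)=272, (19*10 - 21*-28)=778, (21*0 - -6*10)=60, (-6*-28 - -26*0)=168; twice the area = |2446| = 2446; area = 1223; answer 1223

1223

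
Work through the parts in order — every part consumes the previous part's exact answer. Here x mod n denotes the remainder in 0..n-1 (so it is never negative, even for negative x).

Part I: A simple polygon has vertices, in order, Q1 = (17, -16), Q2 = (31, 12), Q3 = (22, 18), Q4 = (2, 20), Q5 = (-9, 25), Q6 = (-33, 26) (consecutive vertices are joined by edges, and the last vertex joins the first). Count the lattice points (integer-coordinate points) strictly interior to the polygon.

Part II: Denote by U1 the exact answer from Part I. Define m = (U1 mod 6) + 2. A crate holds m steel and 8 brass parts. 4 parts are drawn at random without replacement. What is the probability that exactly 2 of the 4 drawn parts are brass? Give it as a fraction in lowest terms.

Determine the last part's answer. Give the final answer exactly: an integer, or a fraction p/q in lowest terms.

Part I: cross terms: (17*12 - 31*-16)=700, (31*18 - 22*12)=294, (22*20 - 2*18)=404, (2*25 - -9*20)=230, (-9*26 - -33*25)=591, (-33*-16 - 17*26)=86; twice the area = |2305| = 2305; area = 2305/2; boundary points = 14 + 3 + 2 + 1 + 1 + 2 = 23; strictly interior points = area - boundary/2 + 1 = 1142; answer 1142
Part II: U1 = 1142; m = 4; total draws C(12,4) = 495; favorable C(8,2)*C(4,2) = 168; P = 56/165; answer 56/165

56/165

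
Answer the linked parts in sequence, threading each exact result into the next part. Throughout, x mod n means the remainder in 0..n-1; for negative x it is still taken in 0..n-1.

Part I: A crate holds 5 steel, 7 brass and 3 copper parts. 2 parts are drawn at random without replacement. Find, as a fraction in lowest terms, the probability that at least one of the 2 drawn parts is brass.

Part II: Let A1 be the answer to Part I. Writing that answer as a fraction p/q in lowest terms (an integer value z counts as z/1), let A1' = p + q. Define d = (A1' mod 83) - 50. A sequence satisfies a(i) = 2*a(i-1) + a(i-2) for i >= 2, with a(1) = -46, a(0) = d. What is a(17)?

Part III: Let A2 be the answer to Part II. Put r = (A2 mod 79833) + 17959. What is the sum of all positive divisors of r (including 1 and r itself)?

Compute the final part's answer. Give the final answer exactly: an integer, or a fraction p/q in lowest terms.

Part I: total draws C(15,2) = 105; complement C(8,2) = 28; favorable 105 - 28 = 77; P = 11/15; answer 11/15
Part II: A1 = 11/15; threaded value p + q = 26; d = -24; a(2) = 2*(-46) + 1*(-24) = -116; iterating: a(2)=-116, a(3)=-278, a(4)=-672, a(5)=-1622, a(6)=-3916, a(7)=-9454, a(8)=-22824, a(9)=-55102, a(10)=-133028, a(11)=-321158, a(12)=-775344, a(13)=-1871846, a(14)=-4519036, a(15)=-10909918, a(16)=-26338872, a(17)=-63587662; answer -63587662
Part III: A2 = -63587662; r = 57198; 57198 = 2 * 3 * 9533; sigma = (1 + 2) * (1 + 3) * (1 + 9533) = 3 * 4 * 9534 = 114408; answer 114408

114408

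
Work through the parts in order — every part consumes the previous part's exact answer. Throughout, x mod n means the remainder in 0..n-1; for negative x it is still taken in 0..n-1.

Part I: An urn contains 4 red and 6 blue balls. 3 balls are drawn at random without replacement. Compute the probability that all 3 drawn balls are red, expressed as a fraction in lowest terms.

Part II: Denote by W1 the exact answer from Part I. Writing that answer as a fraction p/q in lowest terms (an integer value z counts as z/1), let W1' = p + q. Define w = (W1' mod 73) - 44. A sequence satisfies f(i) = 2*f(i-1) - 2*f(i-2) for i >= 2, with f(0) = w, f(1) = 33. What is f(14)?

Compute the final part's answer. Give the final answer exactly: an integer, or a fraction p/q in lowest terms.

Part I: total draws C(10,3) = 120; favorable C(4,3) = 4; P = 1/30; answer 1/30
Part II: W1 = 1/30; threaded value p + q = 31; w = -13; f(2) = 2*(33) - 2*(-13) = 92; iterating: f(2)=92, f(3)=118, f(4)=52, f(5)=-132, f(6)=-368, f(7)=-472, f(8)=-208, f(9)=528, f(10)=1472, f(11)=1888, f(12)=832, f(13)=-2112, f(14)=-5888; answer -5888

-5888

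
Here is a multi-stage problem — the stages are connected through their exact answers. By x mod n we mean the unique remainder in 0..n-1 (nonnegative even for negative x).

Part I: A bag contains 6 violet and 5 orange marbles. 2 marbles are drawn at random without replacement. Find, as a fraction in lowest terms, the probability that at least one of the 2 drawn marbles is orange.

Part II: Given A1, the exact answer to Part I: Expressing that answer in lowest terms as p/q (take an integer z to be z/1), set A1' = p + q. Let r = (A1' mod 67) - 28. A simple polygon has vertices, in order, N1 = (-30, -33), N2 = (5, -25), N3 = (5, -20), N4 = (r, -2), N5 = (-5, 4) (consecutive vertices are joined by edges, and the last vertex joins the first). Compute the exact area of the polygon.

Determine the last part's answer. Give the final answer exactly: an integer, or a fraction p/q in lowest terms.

989/2

Part I: total draws C(11,2) = 55; complement C(6,2) = 15; favorable 55 - 15 = 40; P = 8/11; answer 8/11
Part II: A1 = 8/11; threaded value p + q = 19; r = -9; cross terms: (-30*-25 - 5*-33)=915, (5*-20 - 5*-25)=25, (5*-2 - -9*-20)=-190, (-9*4 - -5*-2)=-46, (-5*-33 - -30*4)=285; twice the area = |989| = 989; area = 989/2; answer 989/2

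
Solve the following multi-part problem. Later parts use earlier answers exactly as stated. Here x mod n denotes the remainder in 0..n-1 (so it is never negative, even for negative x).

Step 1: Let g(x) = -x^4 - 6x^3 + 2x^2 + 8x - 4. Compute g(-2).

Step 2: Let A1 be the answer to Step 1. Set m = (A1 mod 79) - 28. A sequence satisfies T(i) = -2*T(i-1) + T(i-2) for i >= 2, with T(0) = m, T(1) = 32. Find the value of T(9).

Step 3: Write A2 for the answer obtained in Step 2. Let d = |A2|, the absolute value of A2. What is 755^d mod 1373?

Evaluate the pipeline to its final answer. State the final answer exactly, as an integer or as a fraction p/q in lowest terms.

509

Step 1: -1*(-2)^4 - 6*(-2)^3 + 2*(-2)^2 + 8*(-2)^1 - 4 = (-16) + (48) + (8) + (-16) + (-4) = 20; answer 20
Step 2: A1 = 20; m = -8; T(2) = -2*(32) + 1*(-8) = -72; iterating: T(2)=-72, T(3)=176, T(4)=-424, T(5)=1024, T(6)=-2472, T(7)=5968, T(8)=-14408, T(9)=34784; answer 34784
Step 3: A2 = 34784; d = 34784; squarings mod 1373: 755^1=755, 755^2=230, 755^4=726, 755^8=1217, 755^16=995, 755^32=92, 755^64=226, 755^128=275, 755^256=110, 755^512=1116, 755^1024=145, 755^2048=430, 755^4096=918, 755^8192=1075, 755^16384=932, 755^32768=888; 755^34784 = 755^32 * 755^64 * 755^128 * 755^256 * 755^512 * 755^1024 * 755^32768 = 509 (mod 1373); answer 509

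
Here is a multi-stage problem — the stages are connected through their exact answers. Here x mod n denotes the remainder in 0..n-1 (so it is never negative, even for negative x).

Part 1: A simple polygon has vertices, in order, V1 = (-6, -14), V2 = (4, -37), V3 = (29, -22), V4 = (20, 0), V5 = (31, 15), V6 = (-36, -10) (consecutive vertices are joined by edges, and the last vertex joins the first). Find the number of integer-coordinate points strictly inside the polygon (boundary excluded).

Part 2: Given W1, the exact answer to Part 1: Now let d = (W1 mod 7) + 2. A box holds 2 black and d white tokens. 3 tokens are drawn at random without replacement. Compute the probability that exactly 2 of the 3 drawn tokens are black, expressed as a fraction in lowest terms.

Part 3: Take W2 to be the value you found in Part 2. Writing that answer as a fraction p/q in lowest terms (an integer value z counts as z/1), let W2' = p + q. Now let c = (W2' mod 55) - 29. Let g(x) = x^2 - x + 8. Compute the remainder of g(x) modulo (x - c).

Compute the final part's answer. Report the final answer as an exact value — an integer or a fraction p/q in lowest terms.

10

Part 1: cross terms: (-6*-37 - 4*-14)=278, (4*-22 - 29*-37)=985, (29*0 - 20*-22)=440, (20*15 - 31*0)=300, (31*-10 - -36*15)=230, (-36*-14 - -6*-10)=444; twice the area = |2677| = 2677; area = 2677/2; boundary points = 1 + 5 + 1 + 1 + 1 + 2 = 11; strictly interior points = area - boundary/2 + 1 = 1334; answer 1334
Part 2: W1 = 1334; d = 6; total draws C(8,3) = 56; favorable C(2,2)*C(6,1) = 6; P = 3/28; answer 3/28
Part 3: W2 = 3/28; threaded value p + q = 31; c = 2; remainder = value at the root: 1*(2)^2 - 1*(2)^1 + 8 = (4) + (-2) + (8) = 10; answer 10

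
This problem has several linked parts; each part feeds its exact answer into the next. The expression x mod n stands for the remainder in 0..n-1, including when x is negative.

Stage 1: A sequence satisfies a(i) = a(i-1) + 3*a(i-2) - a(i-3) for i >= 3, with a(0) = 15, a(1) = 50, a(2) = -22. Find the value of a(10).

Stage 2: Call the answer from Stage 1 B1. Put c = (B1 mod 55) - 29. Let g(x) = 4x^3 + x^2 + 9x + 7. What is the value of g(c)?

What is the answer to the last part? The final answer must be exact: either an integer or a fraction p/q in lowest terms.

Stage 1: a(3) = 1*(-22) + 3*(50) - 1*(15) = 113; iterating: a(3)=113, a(4)=-3, a(5)=358, a(6)=236, a(7)=1313, a(8)=1663, a(9)=5366, a(10)=9042; answer 9042
Stage 2: B1 = 9042; c = -7; 4*(-7)^3 + 1*(-7)^2 + 9*(-7)^1 + 7 = (-1372) + (49) + (-63) + (7) = -1379; answer -1379

-1379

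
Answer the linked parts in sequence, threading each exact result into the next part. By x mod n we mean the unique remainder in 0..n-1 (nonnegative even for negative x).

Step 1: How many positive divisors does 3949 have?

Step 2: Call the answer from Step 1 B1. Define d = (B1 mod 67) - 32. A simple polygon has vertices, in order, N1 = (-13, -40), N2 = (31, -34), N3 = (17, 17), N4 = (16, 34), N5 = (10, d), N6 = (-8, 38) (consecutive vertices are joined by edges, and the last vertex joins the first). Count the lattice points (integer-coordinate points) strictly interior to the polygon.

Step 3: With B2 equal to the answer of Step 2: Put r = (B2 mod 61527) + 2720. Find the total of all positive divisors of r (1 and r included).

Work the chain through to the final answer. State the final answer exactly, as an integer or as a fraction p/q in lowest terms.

Step 1: 3949 = 11 * 359; number of divisors = (1+1) * (1+1) = 4; answer 4
Step 2: B1 = 4; d = -28; cross terms: (-13*-34 - 31*-40)=1682, (31*17 - 17*-34)=1105, (17*34 - 16*17)=306, (16*-28 - 10*34)=-788, (10*38 - -8*-28)=156, (-8*-40 - -13*38)=814; twice the area = |3275| = 3275; area = 3275/2; boundary points = 2 + 1 + 1 + 2 + 6 + 1 = 13; strictly interior points = area - boundary/2 + 1 = 1632; answer 1632
Step 3: B2 = 1632; r = 4352; 4352 = 2^8 * 17; sigma = (1 + 2 + 4 + 8 + 16 + 32 + 64 + 128 + 256) * (1 + 17) = 511 * 18 = 9198; answer 9198

9198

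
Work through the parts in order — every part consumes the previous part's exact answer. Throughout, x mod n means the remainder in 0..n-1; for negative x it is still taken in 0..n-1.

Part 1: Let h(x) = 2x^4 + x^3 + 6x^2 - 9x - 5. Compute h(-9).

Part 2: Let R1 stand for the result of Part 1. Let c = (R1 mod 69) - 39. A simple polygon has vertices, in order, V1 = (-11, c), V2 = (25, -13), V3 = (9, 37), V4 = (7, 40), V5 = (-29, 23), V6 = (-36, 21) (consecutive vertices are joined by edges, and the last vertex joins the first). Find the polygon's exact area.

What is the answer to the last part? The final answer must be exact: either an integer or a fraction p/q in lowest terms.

Part 1: 2*(-9)^4 + 1*(-9)^3 + 6*(-9)^2 - 9*(-9)^1 - 5 = (13122) + (-729) + (486) + (81) + (-5) = 12955; answer 12955
Part 2: R1 = 12955; c = 13; cross terms: (-11*-13 - 25*13)=-182, (25*37 - 9*-13)=1042, (9*40 - 7*37)=101, (7*23 - -29*40)=1321, (-29*21 - -36*23)=219, (-36*13 - -11*21)=-237; twice the area = |2264| = 2264; area = 1132; answer 1132

1132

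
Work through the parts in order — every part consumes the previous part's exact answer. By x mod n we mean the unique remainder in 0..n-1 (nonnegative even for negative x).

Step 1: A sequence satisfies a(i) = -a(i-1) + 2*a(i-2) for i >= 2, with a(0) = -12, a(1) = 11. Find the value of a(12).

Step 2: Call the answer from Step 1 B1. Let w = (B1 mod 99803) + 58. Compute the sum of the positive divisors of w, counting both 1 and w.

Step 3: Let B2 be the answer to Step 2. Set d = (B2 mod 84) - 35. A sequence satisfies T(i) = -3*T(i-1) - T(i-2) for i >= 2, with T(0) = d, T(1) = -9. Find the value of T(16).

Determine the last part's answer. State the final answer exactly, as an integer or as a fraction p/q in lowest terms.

Step 1: a(2) = -1*(11) + 2*(-12) = -35; iterating: a(2)=-35, a(3)=57, a(4)=-127, a(5)=241, a(6)=-495, a(7)=977, a(8)=-1967, a(9)=3921, a(10)=-7855, a(11)=15697, a(12)=-31407; answer -31407
Step 2: B1 = -31407; w = 68454; 68454 = 2 * 3^2 * 3803; sigma = (1 + 2) * (1 + 3 + 9) * (1 + 3803) = 3 * 13 * 3804 = 148356; answer 148356
Step 3: B2 = 148356; d = -23; T(2) = -3*(-9) - 1*(-23) = 50; iterating: T(2)=50, T(3)=-141, T(4)=373, T(5)=-978, T(6)=2561, T(7)=-6705, T(8)=17554, T(9)=-45957, T(10)=120317, T(11)=-314994, T(12)=824665, T(13)=-2159001, T(14)=5652338, T(15)=-14798013, T(16)=38741701; answer 38741701

38741701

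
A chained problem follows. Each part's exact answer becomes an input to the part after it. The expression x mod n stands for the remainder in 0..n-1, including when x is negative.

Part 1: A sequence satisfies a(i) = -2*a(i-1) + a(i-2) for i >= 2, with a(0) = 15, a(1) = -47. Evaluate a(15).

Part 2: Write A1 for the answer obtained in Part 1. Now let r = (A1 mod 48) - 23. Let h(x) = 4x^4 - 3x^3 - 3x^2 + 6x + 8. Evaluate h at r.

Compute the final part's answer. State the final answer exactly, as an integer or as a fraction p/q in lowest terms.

Part 1: a(2) = -2*(-47) + 1*(15) = 109; iterating: a(2)=109, a(3)=-265, a(4)=639, a(5)=-1543, a(6)=3725, a(7)=-8993, a(8)=21711, a(9)=-52415, a(10)=126541, a(11)=-305497, a(12)=737535, a(13)=-1780567, a(14)=4298669, a(15)=-10377905; answer -10377905
Part 2: A1 = -10377905; r = 8; 4*(8)^4 - 3*(8)^3 - 3*(8)^2 + 6*(8)^1 + 8 = (16384) + (-1536) + (-192) + (48) + (8) = 14712; answer 14712

14712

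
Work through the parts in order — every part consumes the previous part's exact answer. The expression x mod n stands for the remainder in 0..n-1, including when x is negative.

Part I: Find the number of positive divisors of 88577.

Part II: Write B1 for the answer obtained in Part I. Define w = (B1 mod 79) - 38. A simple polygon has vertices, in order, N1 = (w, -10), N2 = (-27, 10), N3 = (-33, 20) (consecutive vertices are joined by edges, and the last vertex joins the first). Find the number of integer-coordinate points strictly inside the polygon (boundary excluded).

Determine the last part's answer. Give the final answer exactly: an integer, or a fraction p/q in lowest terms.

Part I: 88577 = 101 * 877; number of divisors = (1+1) * (1+1) = 4; answer 4
Part II: B1 = 4; w = -34; cross terms: (-34*10 - -27*-10)=-610, (-27*20 - -33*10)=-210, (-33*-10 - -34*20)=1010; twice the area = |190| = 190; area = 95; boundary points = 1 + 2 + 1 = 4; strictly interior points = area - boundary/2 + 1 = 94; answer 94

94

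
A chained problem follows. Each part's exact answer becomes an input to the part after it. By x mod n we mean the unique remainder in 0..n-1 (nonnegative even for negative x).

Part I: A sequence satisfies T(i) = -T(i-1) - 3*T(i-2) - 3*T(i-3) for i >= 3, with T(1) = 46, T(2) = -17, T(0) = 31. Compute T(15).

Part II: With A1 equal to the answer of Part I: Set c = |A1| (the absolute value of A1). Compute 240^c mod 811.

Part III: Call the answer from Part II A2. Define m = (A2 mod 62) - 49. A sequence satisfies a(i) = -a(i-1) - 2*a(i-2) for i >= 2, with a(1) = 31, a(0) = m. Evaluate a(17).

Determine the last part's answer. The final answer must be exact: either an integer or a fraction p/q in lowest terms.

Part I: T(3) = -1*(-17) - 3*(46) - 3*(31) = -214; iterating: T(3)=-214, T(4)=127, T(5)=566, T(6)=-305, T(7)=-1774, T(8)=991, T(9)=5246, T(10)=-2897, T(11)=-15814, T(12)=8767, T(13)=47366, T(14)=-26225, T(15)=-142174; answer -142174
Part II: A1 = -142174; c = 142174; squarings mod 811: 240^1=240, 240^2=19, 240^4=361, 240^8=561, 240^16=53, 240^32=376, 240^64=262, 240^128=520, 240^256=337, 240^512=29, 240^1024=30, 240^2048=89, 240^4096=622, 240^8192=37, 240^16384=558, 240^32768=751, 240^65536=356, 240^131072=220; 240^142174 = 240^2 * 240^4 * 240^8 * 240^16 * 240^64 * 240^256 * 240^512 * 240^2048 * 240^8192 * 240^131072 = 809 (mod 811); answer 809
Part III: A2 = 809; m = -46; a(2) = -1*(31) - 2*(-46) = 61; iterating: a(2)=61, a(3)=-123, a(4)=1, a(5)=245, a(6)=-247, a(7)=-243, a(8)=737, a(9)=-251, a(10)=-1223, a(11)=1725, a(12)=721, a(13)=-4171, a(14)=2729, a(15)=5613, a(16)=-11071, a(17)=-155; answer -155

-155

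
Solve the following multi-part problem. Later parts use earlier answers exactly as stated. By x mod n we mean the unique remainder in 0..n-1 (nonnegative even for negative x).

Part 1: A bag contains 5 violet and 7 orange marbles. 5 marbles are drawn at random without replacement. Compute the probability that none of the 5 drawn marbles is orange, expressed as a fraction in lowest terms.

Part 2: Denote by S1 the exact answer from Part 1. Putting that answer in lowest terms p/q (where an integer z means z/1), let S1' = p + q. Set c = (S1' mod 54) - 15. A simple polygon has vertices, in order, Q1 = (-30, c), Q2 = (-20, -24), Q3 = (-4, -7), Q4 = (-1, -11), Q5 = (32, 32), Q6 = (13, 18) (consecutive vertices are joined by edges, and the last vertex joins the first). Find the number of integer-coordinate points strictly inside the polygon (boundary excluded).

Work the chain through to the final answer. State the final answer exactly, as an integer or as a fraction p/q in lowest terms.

Part 1: total draws C(12,5) = 792; favorable C(5,5) = 1; P = 1/792; answer 1/792
Part 2: S1 = 1/792; threaded value p + q = 793; c = 22; cross terms: (-30*-24 - -20*22)=1160, (-20*-7 - -4*-24)=44, (-4*-11 - -1*-7)=37, (-1*32 - 32*-11)=320, (32*18 - 13*32)=160, (13*22 - -30*18)=826; twice the area = |2547| = 2547; area = 2547/2; boundary points = 2 + 1 + 1 + 1 + 1 + 1 = 7; strictly interior points = area - boundary/2 + 1 = 1271; answer 1271

1271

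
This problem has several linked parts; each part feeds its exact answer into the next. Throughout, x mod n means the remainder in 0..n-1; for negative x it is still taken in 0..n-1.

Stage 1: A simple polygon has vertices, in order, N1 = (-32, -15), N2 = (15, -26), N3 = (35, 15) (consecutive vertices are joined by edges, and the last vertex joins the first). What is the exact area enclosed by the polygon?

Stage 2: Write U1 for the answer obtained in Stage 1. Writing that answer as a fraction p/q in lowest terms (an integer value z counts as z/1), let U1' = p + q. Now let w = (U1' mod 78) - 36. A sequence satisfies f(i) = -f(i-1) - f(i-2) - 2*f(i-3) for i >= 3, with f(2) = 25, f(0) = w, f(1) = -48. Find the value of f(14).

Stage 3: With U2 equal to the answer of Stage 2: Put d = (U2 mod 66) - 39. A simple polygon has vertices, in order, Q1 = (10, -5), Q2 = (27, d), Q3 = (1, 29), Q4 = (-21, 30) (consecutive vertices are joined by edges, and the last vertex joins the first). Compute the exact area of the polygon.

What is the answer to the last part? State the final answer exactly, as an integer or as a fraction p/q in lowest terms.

Stage 1: cross terms: (-32*-26 - 15*-15)=1057, (15*15 - 35*-26)=1135, (35*-15 - -32*15)=-45; twice the area = |2147| = 2147; area = 2147/2; answer 2147/2
Stage 2: U1 = 2147/2; threaded value p + q = 2149; w = 7; f(3) = -1*(25) - 1*(-48) - 2*(7) = 9; iterating: f(3)=9, f(4)=62, f(5)=-121, f(6)=41, f(7)=-44, f(8)=245, f(9)=-283, f(10)=126, f(11)=-333, f(12)=773, f(13)=-692, f(14)=585; answer 585
Stage 3: U2 = 585; d = 18; cross terms: (10*18 - 27*-5)=315, (27*29 - 1*18)=765, (1*30 - -21*29)=639, (-21*-5 - 10*30)=-195; twice the area = |1524| = 1524; area = 762; answer 762

762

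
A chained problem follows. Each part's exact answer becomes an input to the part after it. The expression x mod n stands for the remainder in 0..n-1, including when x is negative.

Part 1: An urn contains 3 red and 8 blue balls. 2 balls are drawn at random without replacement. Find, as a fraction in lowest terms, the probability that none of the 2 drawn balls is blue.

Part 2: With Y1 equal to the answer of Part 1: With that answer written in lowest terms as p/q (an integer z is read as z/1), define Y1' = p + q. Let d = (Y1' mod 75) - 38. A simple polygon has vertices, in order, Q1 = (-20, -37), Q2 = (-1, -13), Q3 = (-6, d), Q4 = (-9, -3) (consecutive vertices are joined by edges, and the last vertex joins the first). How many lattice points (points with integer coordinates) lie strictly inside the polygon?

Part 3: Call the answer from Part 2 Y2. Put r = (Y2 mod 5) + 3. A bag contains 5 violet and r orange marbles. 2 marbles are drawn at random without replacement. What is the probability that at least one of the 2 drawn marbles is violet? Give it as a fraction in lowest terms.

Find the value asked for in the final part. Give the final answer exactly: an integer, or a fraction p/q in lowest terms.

7/9

Part 1: total draws C(11,2) = 55; favorable C(3,2) = 3; P = 3/55; answer 3/55
Part 2: Y1 = 3/55; threaded value p + q = 58; d = 20; cross terms: (-20*-13 - -1*-37)=223, (-1*20 - -6*-13)=-98, (-6*-3 - -9*20)=198, (-9*-37 - -20*-3)=273; twice the area = |596| = 596; area = 298; boundary points = 1 + 1 + 1 + 1 = 4; strictly interior points = area - boundary/2 + 1 = 297; answer 297
Part 3: Y2 = 297; r = 5; total draws C(10,2) = 45; complement C(5,2) = 10; favorable 45 - 10 = 35; P = 7/9; answer 7/9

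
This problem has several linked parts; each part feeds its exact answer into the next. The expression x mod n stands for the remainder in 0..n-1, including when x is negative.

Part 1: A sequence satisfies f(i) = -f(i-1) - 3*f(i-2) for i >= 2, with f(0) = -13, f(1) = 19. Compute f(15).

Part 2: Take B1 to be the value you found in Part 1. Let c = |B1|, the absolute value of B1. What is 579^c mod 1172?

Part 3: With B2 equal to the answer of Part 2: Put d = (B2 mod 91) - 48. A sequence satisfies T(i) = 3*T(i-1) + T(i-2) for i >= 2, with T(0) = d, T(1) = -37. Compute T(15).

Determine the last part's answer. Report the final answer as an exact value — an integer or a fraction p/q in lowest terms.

Part 1: f(2) = -1*(19) - 3*(-13) = 20; iterating: f(2)=20, f(3)=-77, f(4)=17, f(5)=214, f(6)=-265, f(7)=-377, f(8)=1172, f(9)=-41, f(10)=-3475, f(11)=3598, f(12)=6827, f(13)=-17621, f(14)=-2860, f(15)=55723; answer 55723
Part 2: B1 = 55723; c = 55723; squarings mod 1172: 579^1=579, 579^2=49, 579^4=57, 579^8=905, 579^16=969, 579^32=189, 579^64=561, 579^128=625, 579^256=349, 579^512=1085, 579^1024=537, 579^2048=57, 579^4096=905, 579^8192=969, 579^16384=189, 579^32768=561; 579^55723 = 579^1 * 579^2 * 579^8 * 579^32 * 579^128 * 579^256 * 579^2048 * 579^4096 * 579^16384 * 579^32768 = 327 (mod 1172); answer 327
Part 3: B2 = 327; d = 6; T(2) = 3*(-37) + 1*(6) = -105; iterating: T(2)=-105, T(3)=-352, T(4)=-1161, T(5)=-3835, T(6)=-12666, T(7)=-41833, T(8)=-138165, T(9)=-456328, T(10)=-1507149, T(11)=-4977775, T(12)=-16440474, T(13)=-54299197, T(14)=-179338065, T(15)=-592313392; answer -592313392

-592313392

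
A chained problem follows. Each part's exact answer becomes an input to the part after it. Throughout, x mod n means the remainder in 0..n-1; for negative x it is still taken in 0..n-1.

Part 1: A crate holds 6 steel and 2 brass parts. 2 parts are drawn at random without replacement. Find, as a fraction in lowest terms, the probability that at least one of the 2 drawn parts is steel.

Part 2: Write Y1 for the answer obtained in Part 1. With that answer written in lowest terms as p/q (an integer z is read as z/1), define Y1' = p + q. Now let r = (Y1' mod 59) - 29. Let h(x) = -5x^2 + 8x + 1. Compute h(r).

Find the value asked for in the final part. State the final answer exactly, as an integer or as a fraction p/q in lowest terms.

Part 1: total draws C(8,2) = 28; complement C(2,2) = 1; favorable 28 - 1 = 27; P = 27/28; answer 27/28
Part 2: Y1 = 27/28; threaded value p + q = 55; r = 26; -5*(26)^2 + 8*(26)^1 + 1 = (-3380) + (208) + (1) = -3171; answer -3171

-3171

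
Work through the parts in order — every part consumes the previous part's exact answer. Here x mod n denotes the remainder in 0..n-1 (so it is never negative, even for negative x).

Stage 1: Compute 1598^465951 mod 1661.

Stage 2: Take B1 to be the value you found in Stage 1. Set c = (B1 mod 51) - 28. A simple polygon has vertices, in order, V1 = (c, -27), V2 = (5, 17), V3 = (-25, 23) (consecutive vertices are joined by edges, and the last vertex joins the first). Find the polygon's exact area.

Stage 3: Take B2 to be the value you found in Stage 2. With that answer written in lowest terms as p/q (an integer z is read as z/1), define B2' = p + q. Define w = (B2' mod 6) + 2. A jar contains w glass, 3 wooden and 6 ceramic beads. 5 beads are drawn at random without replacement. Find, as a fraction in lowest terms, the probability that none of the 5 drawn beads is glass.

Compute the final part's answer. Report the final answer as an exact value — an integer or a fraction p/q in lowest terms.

Stage 1: squarings mod 1661: 1598^1=1598, 1598^2=647, 1598^4=37, 1598^8=1369, 1598^16=553, 1598^32=185, 1598^64=1005, 1598^128=137, 1598^256=498, 1598^512=515, 1598^1024=1126, 1598^2048=533, 1598^4096=58, 1598^8192=42, 1598^16384=103, 1598^32768=643, 1598^65536=1521, 1598^131072=1329, 1598^262144=598; 1598^465951 = 1598^1 * 1598^2 * 1598^4 * 1598^8 * 1598^16 * 1598^1024 * 1598^2048 * 1598^4096 * 1598^65536 * 1598^131072 * 1598^262144 = 1004 (mod 1661); answer 1004
Stage 2: B1 = 1004; c = 7; cross terms: (7*17 - 5*-27)=254, (5*23 - -25*17)=540, (-25*-27 - 7*23)=514; twice the area = |1308| = 1308; area = 654; answer 654
Stage 3: B2 = 654; threaded value p + q = 655; w = 3; total draws C(12,5) = 792; favorable C(9,5) = 126; P = 7/44; answer 7/44

7/44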